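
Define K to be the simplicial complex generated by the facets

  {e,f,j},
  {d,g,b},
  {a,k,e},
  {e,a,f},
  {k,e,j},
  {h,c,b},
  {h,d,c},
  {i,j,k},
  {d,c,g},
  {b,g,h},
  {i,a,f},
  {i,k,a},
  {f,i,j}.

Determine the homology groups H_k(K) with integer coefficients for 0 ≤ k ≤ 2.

H_0 ≅ Z^2,  H_1 ≅ Z,  H_2 ≅ Z.

Take the total order a < b < c < d < e < f < g < h < i < j < k on the vertex set. Then K (dimension 2) consists of the simplices:

  0-simplices (11): a, b, c, d, e, f, g, h, i, j, k
  1-simplices (22): ae, af, ai, ak, bc, bd, bg, bh, cd, cg, ch, dg, dh, ef, ej, ek, fi, fj, gh, ij, ik, jk
  2-simplices (13): aef, aek, afi, aik, bch, bdg, bgh, cdg, cdh, efj, ejk, fij, ijk

giving chain groups C_0 ≅ Z^11, C_1 ≅ Z^22, C_2 ≅ Z^13.

The boundary map ∂_1: C_1 → C_0 maps an edge to its endpoints' difference, ∂[p,q] = q − p. For instance
  ∂bd = d − b.
As a 11×22 matrix over Z this has rank 9, with invariant factors (1,1,1,1,1,1,1,1,1).

∂_2: C_2 → C_1 acts by ∂[p,q,r] = [q,r] − [p,r] + [p,q]. For instance
  ∂bdg = dg − bg + bd,
  ∂afi = fi − ai + af.
The resulting 22×13 matrix has rank 12, and its Smith normal form has invariant factors (1,1,1,1,1,1,1,1,1,1,1,1).

Reading off H_k = ker ∂_k / im ∂_{k+1}:

  H_0: rank C_0 − rank ∂_1 = 11 − 9 = 2, and the invariant factors of ∂_1 are all 1, so H_0 ≅ Z^2.
  H_1: rank ker ∂_1 − rank ∂_2 = (22 − 9) − 12 = 1, and the invariant factors of ∂_2 are all 1, so H_1 ≅ Z.
  H_2: rank ker ∂_2 − rank ∂_3 = (13 − 12) − 0 = 1, and there is no ∂_3, so H_2 ≅ Z.

As a check, the Euler characteristic is 11 − 22 + 13 = 2, which agrees with 2 − 1 + 1 = 2.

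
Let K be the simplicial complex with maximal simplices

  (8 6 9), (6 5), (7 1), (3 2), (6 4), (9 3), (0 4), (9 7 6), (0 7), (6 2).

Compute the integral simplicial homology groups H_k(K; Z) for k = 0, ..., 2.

H_0 = Z,  H_1 = Z^2,  H_2 = 0.

Take the total order 0 < 1 < 2 < 3 < 4 < 5 < 6 < 7 < 8 < 9 on the vertex set. Then K (dimension 2) consists of the simplices:

  0-simplices (10): [0], [1], [2], [3], [4], [5], [6], [7], [8], [9]
  1-simplices (13): [0,4], [0,7], [1,7], [2,3], [2,6], [3,9], [4,6], [5,6], [6,7], [6,8], [6,9], [7,9], [8,9]
  2-simplices (2): [6,7,9], [6,8,9]

giving chain groups C_0 ≅ Z^10, C_1 ≅ Z^13, C_2 ≅ Z^2.

The boundary map ∂_1: C_1 → C_0 is given by ∂[p,q] = [q] − [p]. For instance
  ∂[4,6] = [6] − [4].
This gives a 10×13 integer matrix of rank 9; reducing to Smith normal form yields diagonal entries (1,1,1,1,1,1,1,1,1).

The boundary map ∂_2: C_2 → C_1 acts by ∂[p,q,r] = [q,r] − [p,r] + [p,q]. For instance
  ∂[6,8,9] = [8,9] − [6,9] + [6,8],
  ∂[6,7,9] = [7,9] − [6,9] + [6,7].
This gives a 13×2 integer matrix of rank 2; reducing to Smith normal form yields diagonal entries (1,1).

Now H_k = ker ∂_k / im ∂_{k+1}, so:

  H_0: rank C_0 − rank ∂_1 = 10 − 9 = 1, and the invariant factors of ∂_1 are all 1, so H_0 = Z.
  H_1: rank ker ∂_1 − rank ∂_2 = (13 − 9) − 2 = 2, and the invariant factors of ∂_2 are all 1, so H_1 = Z^2.
  H_2: rank ker ∂_2 − rank ∂_3 = (2 − 2) − 0 = 0, and there is no ∂_3, so H_2 = 0.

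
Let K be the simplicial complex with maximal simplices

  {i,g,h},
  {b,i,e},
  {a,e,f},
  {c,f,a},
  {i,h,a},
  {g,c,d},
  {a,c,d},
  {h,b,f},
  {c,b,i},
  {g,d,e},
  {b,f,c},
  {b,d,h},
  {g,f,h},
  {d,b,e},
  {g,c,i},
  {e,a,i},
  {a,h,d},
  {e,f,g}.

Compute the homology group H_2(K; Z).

We work with the vertex ordering a < b < c < d < e < f < g < h < i. The simplices of K, each written with vertices in increasing order, are:

  0-simplices (9): a, b, c, d, e, f, g, h, i
  1-simplices (27): ac, ad, ae, af, ah, ai, bc, bd, be, bf, bh, bi, cd, cf, cg, ci, de, dg, dh, ef, eg, ei, fg, fh, gh, gi, hi
  2-simplices (18): acd, acf, adh, aef, aei, ahi, bcf, bci, bde, bdh, bei, bfh, cdg, cgi, deg, efg, fgh, ghi

giving chain groups C_0 ≅ Z^9, C_1 ≅ Z^27, C_2 ≅ Z^18.

The boundary map ∂_1: C_1 → C_0 sends each edge [p,q] (with p < q) to q − p. For instance
  ∂de = e − d.
The resulting 9×27 matrix has rank 8, and its Smith normal form has invariant factors (1,1,1,1,1,1,1,1).

The boundary map ∂_2: C_2 → C_1 maps a triangle to the signed sum of its edges. For instance
  ∂ghi = hi − gi + gh,
  ∂ahi = hi − ai + ah.
The 27×18 boundary matrix has rank 17 and Smith normal form diag(1,1,1,1,1,1,1,1,1,1,1,1,1,1,1,1,1).

Computing H_k = (kernel of ∂_k) / (image of ∂_{k+1}):

  H_2: rank ker ∂_2 − rank ∂_3 = (18 − 17) − 0 = 1, and there is no ∂_3, so H_2 ≅ Z.

(K is a triangulation of the torus T^2.)

H_2 = Z.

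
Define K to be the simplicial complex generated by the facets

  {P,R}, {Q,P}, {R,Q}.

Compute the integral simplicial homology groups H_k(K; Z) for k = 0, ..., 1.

H_0 ≅ Z,  H_1 ≅ Z.

K has 3 vertices, 3 edges.
rank ∂_0 = 0, rank ∂_1 = 2 ⇒ b_0 = 3 − 0 − 2 = 1; all invariant factors of ∂_1 are 1 so no torsion. So H_0 ≅ Z.
rank ∂_1 = 2, rank ∂_2 = 0 ⇒ b_1 = 3 − 2 − 0 = 1. So H_1 ≅ Z.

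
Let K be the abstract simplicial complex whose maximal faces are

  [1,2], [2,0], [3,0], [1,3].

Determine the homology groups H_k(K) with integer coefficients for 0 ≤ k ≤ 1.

Fix the vertex order 0 < 1 < 2 < 3 and write every simplex with vertices in increasing order. Then dim K = 1 and the simplices of K are:

  0-simplices (4): [0], [1], [2], [3]
  1-simplices (4): [0,2], [0,3], [1,2], [1,3]

Hence C_0 ≅ Z^4, C_1 ≅ Z^4.

Boundary ∂_1: C_1 → C_0 maps an edge to its endpoints' difference, ∂[p,q] = q − p. For instance
  ∂[1,3] = [3] − [1].
This gives a 4×4 integer matrix of rank 3; reducing to Smith normal form yields diagonal entries (1,1,1).

Now H_k = ker ∂_k / im ∂_{k+1}, so:

  H_0: rank C_0 − rank ∂_1 = 4 − 3 = 1, and the invariant factors of ∂_1 are all 1, so H_0 ≅ Z.
  H_1: rank ker ∂_1 − rank ∂_2 = (4 − 3) − 0 = 1, and there is no ∂_2, so H_1 ≅ Z.

As a check, the Euler characteristic is 4 − 4 = 0, which agrees with 1 − 1 = 0.

H_0 = Z,  H_1 = Z.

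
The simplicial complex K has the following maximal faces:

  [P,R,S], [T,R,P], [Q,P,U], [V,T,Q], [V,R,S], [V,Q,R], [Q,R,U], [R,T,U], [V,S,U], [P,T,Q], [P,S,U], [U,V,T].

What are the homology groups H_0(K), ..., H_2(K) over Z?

H_0 = Z,  H_1 = Z/2,  H_2 = 0.

We work with the vertex ordering P < Q < R < S < T < U < V. The simplices of K, each written with vertices in increasing order, are:

  0-simplices (7): P, Q, R, S, T, U, V
  1-simplices (18): PQ, PR, PS, PT, PU, QR, QT, QU, QV, RS, RT, RU, RV, SU, SV, TU, TV, UV
  2-simplices (12): PQT, PQU, PRS, PRT, PSU, QRU, QRV, QTV, RSV, RTU, SUV, TUV

giving chain groups C_0 ≅ Z^7, C_1 ≅ Z^18, C_2 ≅ Z^12.

The boundary map ∂_1: C_1 → C_0 is given by ∂[p,q] = [q] − [p].
This gives a 7×18 integer matrix of rank 6; reducing to Smith normal form yields diagonal entries (1,1,1,1,1,1).

Boundary ∂_2: C_2 → C_1 acts by ∂[p,q,r] = [q,r] − [p,r] + [p,q]. For instance
  ∂PSU = SU − PU + PS,
  ∂PRT = RT − PT + PR.
The resulting 18×12 matrix has rank 12, and its Smith normal form has invariant factors (1,1,1,1,1,1,1,1,1,1,1,2).

Computing H_k = (kernel of ∂_k) / (image of ∂_{k+1}):

  H_0: rank C_0 − rank ∂_1 = 7 − 6 = 1, and the invariant factors of ∂_1 are all 1, so H_0 ≅ Z.
  H_1: rank ker ∂_1 − rank ∂_2 = (18 − 6) − 12 = 0, and ∂_2 has invariant factor 2 > 1, so H_1 ≅ Z/2.
  H_2: rank ker ∂_2 − rank ∂_3 = (12 − 12) − 0 = 0, and there is no ∂_3, so H_2 ≅ 0.

(K is a triangulation of the real projective plane RP^2.)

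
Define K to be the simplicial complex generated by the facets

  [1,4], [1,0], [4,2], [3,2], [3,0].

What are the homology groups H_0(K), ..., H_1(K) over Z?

We work with the vertex ordering 0 < 1 < 2 < 3 < 4. The simplices of K, each written with vertices in increasing order, are:

  0-simplices (5): [0], [1], [2], [3], [4]
  1-simplices (5): [0,1], [0,3], [1,4], [2,3], [2,4]

so the chain groups are C_0 ≅ Z^5, C_1 ≅ Z^5.

The boundary map ∂_1: C_1 → C_0 sends each edge [p,q] (with p < q) to q − p.
The 5×5 boundary matrix has rank 4 and Smith normal form diag(1,1,1,1).

Now H_k = ker ∂_k / im ∂_{k+1}, so:

  H_0: rank C_0 − rank ∂_1 = 5 − 4 = 1, and the invariant factors of ∂_1 are all 1, so H_0 = Z.
  H_1: rank ker ∂_1 − rank ∂_2 = (5 − 4) − 0 = 1, and there is no ∂_2, so H_1 = Z.

H_0 ≅ Z,  H_1 ≅ Z.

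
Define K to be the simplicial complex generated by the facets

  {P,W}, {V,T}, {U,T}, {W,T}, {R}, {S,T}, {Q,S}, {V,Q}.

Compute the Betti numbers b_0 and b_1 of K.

We work with the vertex ordering P < Q < R < S < T < U < V < W. The simplices of K, each written with vertices in increasing order, are:

  0-simplices (8): P, Q, R, S, T, U, V, W
  1-simplices (7): PW, QS, QV, ST, TU, TV, TW

giving chain groups C_0 ≅ Z^8, C_1 ≅ Z^7.

∂_1: C_1 → C_0 sends each edge [p,q] (with p < q) to q − p.
As a 8×7 matrix over Z this has rank 6, with invariant factors (1,1,1,1,1,1).

From H_k ≅ ker(∂_k) / im(∂_{k+1}) we obtain:

  H_0: rank C_0 − rank ∂_1 = 8 − 6 = 2, and the invariant factors of ∂_1 are all 1, so H_0 ≅ Z^2.
  H_1: rank ker ∂_1 − rank ∂_2 = (7 − 6) − 0 = 1, and there is no ∂_2, so H_1 ≅ Z.

As a check, the Euler characteristic is 8 − 7 = 1, which agrees with 2 − 1 = 1.

Hence the Betti numbers are b_0 = 2, b_1 = 1.

b_0 = 2, b_1 = 1.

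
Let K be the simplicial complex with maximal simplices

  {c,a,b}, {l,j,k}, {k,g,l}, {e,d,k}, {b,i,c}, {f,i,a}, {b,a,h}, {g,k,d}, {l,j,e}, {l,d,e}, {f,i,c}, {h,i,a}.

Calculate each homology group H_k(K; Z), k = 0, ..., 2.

Order the vertices as a < b < c < d < e < f < g < h < i < j < k < l. Listing each simplex with vertices in this order, K has dimension 2 with simplices:

  0-simplices (12): a, b, c, d, e, f, g, h, i, j, k, l
  1-simplices (24): ab, ac, af, ah, ai, bc, bh, bi, cf, ci, de, dg, dk, dl, ej, ek, el, fi, gk, gl, hi, jk, jl, kl
  2-simplices (12): abc, abh, afi, ahi, bci, cfi, dek, del, dgk, ejl, gkl, jkl

Hence C_0 ≅ Z^12, C_1 ≅ Z^24, C_2 ≅ Z^12.

∂_1: C_1 → C_0 maps an edge to its endpoints' difference, ∂[p,q] = q − p. For instance
  ∂gl = l − g.
The 12×24 boundary matrix has rank 10 and Smith normal form diag(1,1,1,1,1,1,1,1,1,1).

The boundary map ∂_2: C_2 → C_1 maps a triangle to the signed sum of its edges. For instance
  ∂del = el − dl + de,
  ∂ejl = jl − el + ej.
The resulting 24×12 matrix has rank 12, and its Smith normal form has invariant factors (1,1,1,1,1,1,1,1,1,1,1,1).

Now H_k = ker ∂_k / im ∂_{k+1}, so:

  H_0: rank C_0 − rank ∂_1 = 12 − 10 = 2, and the invariant factors of ∂_1 are all 1, so H_0 = Z^2.
  H_1: rank ker ∂_1 − rank ∂_2 = (24 − 10) − 12 = 2, and the invariant factors of ∂_2 are all 1, so H_1 = Z^2.
  H_2: rank ker ∂_2 − rank ∂_3 = (12 − 12) − 0 = 0, and there is no ∂_3, so H_2 = 0.

(K is a triangulation of the disjoint union of the cylinder S^1 x I and the cylinder S^1 x I.)

H_0 = Z^2,  H_1 = Z^2,  H_2 = 0.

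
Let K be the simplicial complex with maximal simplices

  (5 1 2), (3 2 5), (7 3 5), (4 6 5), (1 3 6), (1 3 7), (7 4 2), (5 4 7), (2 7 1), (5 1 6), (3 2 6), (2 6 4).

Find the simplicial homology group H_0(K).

H_0 ≅ Z.

Fix the vertex order 1 < 2 < 3 < 4 < 5 < 6 < 7 and write every simplex with vertices in increasing order. Then dim K = 2 and the simplices of K are:

  0-simplices (7): [1], [2], [3], [4], [5], [6], [7]
  1-simplices (18): [1,2], [1,3], [1,5], [1,6], [1,7], [2,3], [2,4], [2,5], [2,6], [2,7], [3,5], [3,6], [3,7], [4,5], [4,6], [4,7], [5,6], [5,7]
  2-simplices (12): [1,2,5], [1,2,7], [1,3,6], [1,3,7], [1,5,6], [2,3,5], [2,3,6], [2,4,6], [2,4,7], [3,5,7], [4,5,6], [4,5,7]

Hence C_0 ≅ Z^7, C_1 ≅ Z^18, C_2 ≅ Z^12.

Boundary ∂_1: C_1 → C_0 sends each edge [p,q] (with p < q) to q − p.
This gives a 7×18 integer matrix of rank 6; reducing to Smith normal form yields diagonal entries (1,1,1,1,1,1).

Boundary ∂_2: C_2 → C_1 acts by ∂[p,q,r] = [q,r] − [p,r] + [p,q]. For instance
  ∂[2,4,6] = [4,6] − [2,6] + [2,4],
  ∂[4,5,7] = [5,7] − [4,7] + [4,5].
The resulting 18×12 matrix has rank 12, and its Smith normal form has invariant factors (1,1,1,1,1,1,1,1,1,1,1,2).

From H_k ≅ ker(∂_k) / im(∂_{k+1}) we obtain:

  H_0: rank C_0 − rank ∂_1 = 7 − 6 = 1, and the invariant factors of ∂_1 are all 1, so H_0 = Z.

(K is a triangulation of the real projective plane RP^2.)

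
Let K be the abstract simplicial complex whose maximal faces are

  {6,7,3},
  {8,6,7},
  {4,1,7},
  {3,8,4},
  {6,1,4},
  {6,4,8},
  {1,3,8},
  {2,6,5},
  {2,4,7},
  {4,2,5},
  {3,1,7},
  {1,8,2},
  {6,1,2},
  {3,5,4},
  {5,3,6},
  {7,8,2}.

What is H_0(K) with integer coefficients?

H_0 ≅ Z.

Fix the vertex order 1 < 2 < 3 < 4 < 5 < 6 < 7 < 8 and write every simplex with vertices in increasing order. Then dim K = 2 and the simplices of K are:

  0-simplices (8): [1], [2], [3], [4], [5], [6], [7], [8]
  1-simplices (24): (24 of them)
  2-simplices (16): [1,2,6], [1,2,8], [1,3,7], [1,3,8], [1,4,6], [1,4,7], [2,4,5], [2,4,7], [2,5,6], [2,7,8], [3,4,5], [3,4,8], [3,5,6], [3,6,7], [4,6,8], [6,7,8]

so the chain groups are C_0 ≅ Z^8, C_1 ≅ Z^24, C_2 ≅ Z^16.

The boundary map ∂_1: C_1 → C_0 sends each edge [p,q] (with p < q) to q − p. For instance
  ∂[1,4] = [4] − [1].
As a 8×24 matrix over Z this has rank 7, with invariant factors (1,1,1,1,1,1,1).

∂_2: C_2 → C_1 acts by ∂[p,q,r] = [q,r] − [p,r] + [p,q]. For instance
  ∂[6,7,8] = [7,8] − [6,8] + [6,7],
  ∂[2,5,6] = [5,6] − [2,6] + [2,5].
The resulting 24×16 matrix has rank 15, and its Smith normal form has invariant factors (1,1,1,1,1,1,1,1,1,1,1,1,1,1,1).

Reading off H_k = ker ∂_k / im ∂_{k+1}:

  H_0: rank C_0 − rank ∂_1 = 8 − 7 = 1, and the invariant factors of ∂_1 are all 1, so H_0 ≅ Z.

(K is a triangulation of the torus T^2.)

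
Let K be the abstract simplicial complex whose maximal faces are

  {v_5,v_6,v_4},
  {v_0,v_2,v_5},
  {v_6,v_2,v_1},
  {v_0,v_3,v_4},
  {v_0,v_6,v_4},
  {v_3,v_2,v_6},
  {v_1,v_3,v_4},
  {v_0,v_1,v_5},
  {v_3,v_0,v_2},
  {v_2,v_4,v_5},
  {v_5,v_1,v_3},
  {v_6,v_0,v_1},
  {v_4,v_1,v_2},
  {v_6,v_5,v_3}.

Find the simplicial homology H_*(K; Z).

H_0 ≅ Z,  H_1 ≅ Z^2,  H_2 ≅ Z.

Take the total order v_0 < v_1 < v_2 < v_3 < v_4 < v_5 < v_6 on the vertex set. Then K (dimension 2) consists of the simplices:

  0-simplices (7): [v_0], [v_1], [v_2], [v_3], [v_4], [v_5], [v_6]
  1-simplices (21): (21 of them)
  2-simplices (14): (14 of them)

Hence C_0 ≅ Z^7, C_1 ≅ Z^21, C_2 ≅ Z^14.

Boundary ∂_1: C_1 → C_0 maps an edge to its endpoints' difference, ∂[p,q] = q − p. For instance
  ∂[v_3,v_5] = [v_5] − [v_3].
This gives a 7×21 integer matrix of rank 6; reducing to Smith normal form yields diagonal entries (1,1,1,1,1,1).

The boundary map ∂_2: C_2 → C_1 maps a triangle to the signed sum of its edges. For instance
  ∂[v_1,v_3,v_4] = [v_3,v_4] − [v_1,v_4] + [v_1,v_3],
  ∂[v_2,v_4,v_5] = [v_4,v_5] − [v_2,v_5] + [v_2,v_4].
The resulting 21×14 matrix has rank 13, and its Smith normal form has invariant factors (1,1,1,1,1,1,1,1,1,1,1,1,1).

Computing H_k = (kernel of ∂_k) / (image of ∂_{k+1}):

  H_0: rank C_0 − rank ∂_1 = 7 − 6 = 1, and the invariant factors of ∂_1 are all 1, so H_0 ≅ Z.
  H_1: rank ker ∂_1 − rank ∂_2 = (21 − 6) − 13 = 2, and the invariant factors of ∂_2 are all 1, so H_1 ≅ Z^2.
  H_2: rank ker ∂_2 − rank ∂_3 = (14 − 13) − 0 = 1, and there is no ∂_3, so H_2 ≅ Z.

As a check, the Euler characteristic is 7 − 21 + 14 = 0, which agrees with 1 − 2 + 1 = 0.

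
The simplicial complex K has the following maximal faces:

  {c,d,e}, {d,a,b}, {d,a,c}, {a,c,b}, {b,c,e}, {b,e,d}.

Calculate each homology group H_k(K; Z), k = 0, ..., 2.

H_0 ≅ Z,  H_1 = 0,  H_2 ≅ Z.

K has 5 vertices, 9 edges, 6 triangles.
rank ∂_0 = 0, rank ∂_1 = 4 ⇒ b_0 = 5 − 0 − 4 = 1; all invariant factors of ∂_1 are 1 so no torsion. So H_0 ≅ Z.
rank ∂_1 = 4, rank ∂_2 = 5 ⇒ b_1 = 9 − 4 − 5 = 0; all invariant factors of ∂_2 are 1 so no torsion. So H_1 ≅ 0.
rank ∂_2 = 5, rank ∂_3 = 0 ⇒ b_2 = 6 − 5 − 0 = 1. So H_2 ≅ Z.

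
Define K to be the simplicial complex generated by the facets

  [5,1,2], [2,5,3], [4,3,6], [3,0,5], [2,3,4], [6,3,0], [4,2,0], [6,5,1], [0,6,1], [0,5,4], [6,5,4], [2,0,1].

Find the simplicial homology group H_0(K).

H_0 = Z.

Take the total order 0 < 1 < 2 < 3 < 4 < 5 < 6 on the vertex set. Then K (dimension 2) consists of the simplices:

  0-simplices (7): [0], [1], [2], [3], [4], [5], [6]
  1-simplices (18): [0,1], [0,2], [0,3], [0,4], [0,5], [0,6], [1,2], [1,5], [1,6], [2,3], [2,4], [2,5], [3,4], [3,5], [3,6], [4,5], [4,6], [5,6]
  2-simplices (12): [0,1,2], [0,1,6], [0,2,4], [0,3,5], [0,3,6], [0,4,5], [1,2,5], [1,5,6], [2,3,4], [2,3,5], [3,4,6], [4,5,6]

so the chain groups are C_0 ≅ Z^7, C_1 ≅ Z^18, C_2 ≅ Z^12.

∂_1: C_1 → C_0 is given by ∂[p,q] = [q] − [p].
This gives a 7×18 integer matrix of rank 6; reducing to Smith normal form yields diagonal entries (1,1,1,1,1,1).

The boundary map ∂_2: C_2 → C_1 maps a triangle to the signed sum of its edges. For instance
  ∂[0,4,5] = [4,5] − [0,5] + [0,4],
  ∂[0,1,6] = [1,6] − [0,6] + [0,1].
The 18×12 boundary matrix has rank 12 and Smith normal form diag(1,1,1,1,1,1,1,1,1,1,1,2).

Computing H_k = (kernel of ∂_k) / (image of ∂_{k+1}):

  H_0: rank C_0 − rank ∂_1 = 7 − 6 = 1, and the invariant factors of ∂_1 are all 1, so H_0 = Z.

(K is a triangulation of the real projective plane RP^2.)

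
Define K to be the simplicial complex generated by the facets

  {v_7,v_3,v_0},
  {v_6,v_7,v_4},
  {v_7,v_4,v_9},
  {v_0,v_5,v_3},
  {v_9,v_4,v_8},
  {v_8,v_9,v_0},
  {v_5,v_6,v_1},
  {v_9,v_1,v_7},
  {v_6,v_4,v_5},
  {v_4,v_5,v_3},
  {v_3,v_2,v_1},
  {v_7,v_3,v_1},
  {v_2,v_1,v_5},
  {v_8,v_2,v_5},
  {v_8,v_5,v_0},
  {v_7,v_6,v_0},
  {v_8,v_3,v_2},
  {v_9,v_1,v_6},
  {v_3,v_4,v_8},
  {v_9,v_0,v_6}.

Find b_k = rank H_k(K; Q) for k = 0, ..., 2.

b_0 = 1, b_1 = 1, b_2 = 0.

K has 10 vertices, 30 edges, 20 triangles.
rank ∂_0 = 0, rank ∂_1 = 9 ⇒ b_0 = 10 − 0 − 9 = 1; all invariant factors of ∂_1 are 1 so no torsion. So H_0 ≅ Z.
rank ∂_1 = 9, rank ∂_2 = 20 ⇒ b_1 = 30 − 9 − 20 = 1; ∂_2 has invariant factor(s) [2] giving torsion. So H_1 ≅ Z × Z/2.
rank ∂_2 = 20, rank ∂_3 = 0 ⇒ b_2 = 20 − 20 − 0 = 0. So H_2 ≅ 0.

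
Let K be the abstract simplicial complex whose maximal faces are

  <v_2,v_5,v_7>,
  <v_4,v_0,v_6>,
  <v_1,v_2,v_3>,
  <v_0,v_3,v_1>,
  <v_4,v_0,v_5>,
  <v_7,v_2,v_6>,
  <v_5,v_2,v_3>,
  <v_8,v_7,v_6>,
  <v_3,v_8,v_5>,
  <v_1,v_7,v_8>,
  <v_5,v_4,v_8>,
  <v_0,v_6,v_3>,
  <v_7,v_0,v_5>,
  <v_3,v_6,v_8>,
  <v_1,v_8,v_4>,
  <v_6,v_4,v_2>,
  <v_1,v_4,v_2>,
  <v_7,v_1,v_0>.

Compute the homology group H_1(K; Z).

We work with the vertex ordering v_0 < v_1 < v_2 < v_3 < v_4 < v_5 < v_6 < v_7 < v_8. The simplices of K, each written with vertices in increasing order, are:

  0-simplices (9): [v_0], [v_1], [v_2], [v_3], [v_4], [v_5], [v_6], [v_7], [v_8]
  1-simplices (27): (27 of them)
  2-simplices (18): (18 of them)

Hence C_0 ≅ Z^9, C_1 ≅ Z^27, C_2 ≅ Z^18.

Boundary ∂_1: C_1 → C_0 is given by ∂[p,q] = [q] − [p].
This gives a 9×27 integer matrix of rank 8; reducing to Smith normal form yields diagonal entries (1,1,1,1,1,1,1,1).

The boundary map ∂_2: C_2 → C_1 sends each 2-simplex [p,q,r] to [q,r] − [p,r] + [p,q]. For instance
  ∂[v_2,v_4,v_6] = [v_4,v_6] − [v_2,v_6] + [v_2,v_4],
  ∂[v_0,v_5,v_7] = [v_5,v_7] − [v_0,v_7] + [v_0,v_5].
The 27×18 boundary matrix has rank 17 and Smith normal form diag(1,1,1,1,1,1,1,1,1,1,1,1,1,1,1,1,1).

Computing H_k = (kernel of ∂_k) / (image of ∂_{k+1}):

  H_1: rank ker ∂_1 − rank ∂_2 = (27 − 8) − 17 = 2, and the invariant factors of ∂_2 are all 1, so H_1 = Z^2.

H_1 = Z^2.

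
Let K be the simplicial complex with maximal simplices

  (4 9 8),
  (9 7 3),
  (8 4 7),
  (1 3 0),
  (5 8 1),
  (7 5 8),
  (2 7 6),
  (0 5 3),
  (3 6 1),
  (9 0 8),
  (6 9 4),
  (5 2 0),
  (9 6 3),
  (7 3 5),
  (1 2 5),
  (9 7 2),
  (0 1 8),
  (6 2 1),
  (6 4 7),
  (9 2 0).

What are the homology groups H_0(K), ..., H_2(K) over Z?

Order the vertices as 0 < 1 < 2 < 3 < 4 < 5 < 6 < 7 < 8 < 9. Listing each simplex with vertices in this order, K has dimension 2 with simplices:

  0-simplices (10): [0], [1], [2], [3], [4], [5], [6], [7], [8], [9]
  1-simplices (30): (30 of them)
  2-simplices (20): (20 of them)

giving chain groups C_0 ≅ Z^10, C_1 ≅ Z^30, C_2 ≅ Z^20.

Boundary ∂_1: C_1 → C_0 maps an edge to its endpoints' difference, ∂[p,q] = q − p. For instance
  ∂[4,7] = [7] − [4].
This gives a 10×30 integer matrix of rank 9; reducing to Smith normal form yields diagonal entries (1,1,1,1,1,1,1,1,1).

Boundary ∂_2: C_2 → C_1 sends each 2-simplex [p,q,r] to [q,r] − [p,r] + [p,q]. For instance
  ∂[0,1,3] = [1,3] − [0,3] + [0,1],
  ∂[3,5,7] = [5,7] − [3,7] + [3,5].
The resulting 30×20 matrix has rank 20, and its Smith normal form has invariant factors (1,1,1,1,1,1,1,1,1,1,1,1,1,1,1,1,1,1,1,2).

Computing H_k = (kernel of ∂_k) / (image of ∂_{k+1}):

  H_0: rank C_0 − rank ∂_1 = 10 − 9 = 1, and the invariant factors of ∂_1 are all 1, so H_0 = Z.
  H_1: rank ker ∂_1 − rank ∂_2 = (30 − 9) − 20 = 1, and ∂_2 has invariant factor 2 > 1, so H_1 = Z ⊕ Z/2.
  H_2: rank ker ∂_2 − rank ∂_3 = (20 − 20) − 0 = 0, and there is no ∂_3, so H_2 = 0.

As a check, the Euler characteristic is 10 − 30 + 20 = 0, which agrees with 1 − 1 + 0 = 0.

H_0 = Z,  H_1 = Z ⊕ Z/2,  H_2 = 0.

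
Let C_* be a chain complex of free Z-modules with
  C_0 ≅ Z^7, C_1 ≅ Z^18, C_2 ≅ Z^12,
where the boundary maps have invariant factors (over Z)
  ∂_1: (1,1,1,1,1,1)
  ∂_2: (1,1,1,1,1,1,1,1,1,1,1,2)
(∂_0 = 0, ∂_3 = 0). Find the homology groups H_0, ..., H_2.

H_0 = Z,  H_1 = Z/2,  H_2 = 0.

H_0: b_0 = 7 − 0 − 6 = 1; torsion from ∂_1 factors > 1: none. So H_0 = Z.
H_1: b_1 = 18 − 6 − 12 = 0; torsion from ∂_2 factors > 1: [2]. So H_1 = Z/2.
H_2: b_2 = 12 − 12 − 0 = 0; torsion from ∂_3 factors > 1: none. So H_2 = 0.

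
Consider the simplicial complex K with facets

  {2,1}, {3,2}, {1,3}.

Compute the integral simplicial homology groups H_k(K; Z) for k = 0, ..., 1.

Fix the vertex order 1 < 2 < 3 and write every simplex with vertices in increasing order. Then dim K = 1 and the simplices of K are:

  0-simplices (3): [1], [2], [3]
  1-simplices (3): [1,2], [1,3], [2,3]

so the chain groups are C_0 ≅ Z^3, C_1 ≅ Z^3.

The boundary map ∂_1: C_1 → C_0 sends each edge [p,q] (with p < q) to q − p. For instance
  ∂[1,2] = [2] − [1].
The 3×3 boundary matrix has rank 2 and Smith normal form diag(1,1).

From H_k ≅ ker(∂_k) / im(∂_{k+1}) we obtain:

  H_0: rank C_0 − rank ∂_1 = 3 − 2 = 1, and the invariant factors of ∂_1 are all 1, so H_0 ≅ Z.
  H_1: rank ker ∂_1 − rank ∂_2 = (3 − 2) − 0 = 1, and there is no ∂_2, so H_1 ≅ Z.

H_0 = Z,  H_1 = Z.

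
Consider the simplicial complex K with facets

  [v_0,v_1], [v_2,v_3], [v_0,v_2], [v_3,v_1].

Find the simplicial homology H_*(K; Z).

Take the total order v_0 < v_1 < v_2 < v_3 on the vertex set. Then K (dimension 1) consists of the simplices:

  0-simplices (4): [v_0], [v_1], [v_2], [v_3]
  1-simplices (4): [v_0,v_1], [v_0,v_2], [v_1,v_3], [v_2,v_3]

Hence C_0 ≅ Z^4, C_1 ≅ Z^4.

Boundary ∂_1: C_1 → C_0 sends each edge [p,q] (with p < q) to q − p.
As a 4×4 matrix over Z this has rank 3, with invariant factors (1,1,1).

Reading off H_k = ker ∂_k / im ∂_{k+1}:

  H_0: rank C_0 − rank ∂_1 = 4 − 3 = 1, and the invariant factors of ∂_1 are all 1, so H_0 ≅ Z.
  H_1: rank ker ∂_1 − rank ∂_2 = (4 − 3) − 0 = 1, and there is no ∂_2, so H_1 ≅ Z.

H_0 ≅ Z,  H_1 ≅ Z.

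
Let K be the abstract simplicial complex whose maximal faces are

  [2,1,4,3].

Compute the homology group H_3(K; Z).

H_3 ≅ 0.

Fix the vertex order 1 < 2 < 3 < 4 and write every simplex with vertices in increasing order. Then dim K = 3 and the simplices of K are:

  0-simplices (4): [1], [2], [3], [4]
  1-simplices (6): [1,2], [1,3], [1,4], [2,3], [2,4], [3,4]
  2-simplices (4): [1,2,3], [1,2,4], [1,3,4], [2,3,4]
  3-simplices (1): [1,2,3,4]

so the chain groups are C_0 ≅ Z^4, C_1 ≅ Z^6, C_2 ≅ Z^4, C_3 ≅ Z^1.

∂_1: C_1 → C_0 maps an edge to its endpoints' difference, ∂[p,q] = q − p.
The 4×6 boundary matrix has rank 3 and Smith normal form diag(1,1,1).

Boundary ∂_2: C_2 → C_1 maps a triangle to the signed sum of its edges. For instance
  ∂[2,3,4] = [3,4] − [2,4] + [2,3],
  ∂[1,2,3] = [2,3] − [1,3] + [1,2].
The resulting 6×4 matrix has rank 3, and its Smith normal form has invariant factors (1,1,1).

∂_3: C_3 → C_2 sends each 3-simplex σ to the alternating sum Σ_i (−1)^i (σ with its i-th vertex removed). For instance
  ∂[1,2,3,4] = [2,3,4] − [1,3,4] + [1,2,4] − [1,2,3].
This gives a 4×1 integer matrix of rank 1; reducing to Smith normal form yields diagonal entries (1).

From H_k ≅ ker(∂_k) / im(∂_{k+1}) we obtain:

  H_3: rank ker ∂_3 − rank ∂_4 = (1 − 1) − 0 = 0, and there is no ∂_4, so H_3 ≅ 0.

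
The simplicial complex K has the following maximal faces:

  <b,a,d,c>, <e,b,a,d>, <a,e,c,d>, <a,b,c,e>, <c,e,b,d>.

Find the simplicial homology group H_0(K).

Take the total order a < b < c < d < e on the vertex set. Then K (dimension 3) consists of the simplices:

  0-simplices (5): a, b, c, d, e
  1-simplices (10): ab, ac, ad, ae, bc, bd, be, cd, ce, de
  2-simplices (10): abc, abd, abe, acd, ace, ade, bcd, bce, bde, cde
  3-simplices (5): abcd, abce, abde, acde, bcde

Hence C_0 ≅ Z^5, C_1 ≅ Z^10, C_2 ≅ Z^10, C_3 ≅ Z^5.

∂_1: C_1 → C_0 sends each edge [p,q] (with p < q) to q − p. For instance
  ∂ce = e − c.
The resulting 5×10 matrix has rank 4, and its Smith normal form has invariant factors (1,1,1,1).

The boundary map ∂_2: C_2 → C_1 maps a triangle to the signed sum of its edges. For instance
  ∂bcd = cd − bd + bc,
  ∂ade = de − ae + ad.
This gives a 10×10 integer matrix of rank 6; reducing to Smith normal form yields diagonal entries (1,1,1,1,1,1).

The boundary map ∂_3: C_3 → C_2 sends each 3-simplex σ to the alternating sum Σ_i (−1)^i (σ with its i-th vertex removed). For instance
  ∂abce = bce − ace + abe − abc,
  ∂bcde = cde − bde + bce − bcd.
As a 10×5 matrix over Z this has rank 4, with invariant factors (1,1,1,1).

Now H_k = ker ∂_k / im ∂_{k+1}, so:

  H_0: rank C_0 − rank ∂_1 = 5 − 4 = 1, and the invariant factors of ∂_1 are all 1, so H_0 ≅ Z.

H_0 = Z.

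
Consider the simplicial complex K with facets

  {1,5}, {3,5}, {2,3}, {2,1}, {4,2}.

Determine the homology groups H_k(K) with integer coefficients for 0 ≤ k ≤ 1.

We work with the vertex ordering 1 < 2 < 3 < 4 < 5. The simplices of K, each written with vertices in increasing order, are:

  0-simplices (5): [1], [2], [3], [4], [5]
  1-simplices (5): [1,2], [1,5], [2,3], [2,4], [3,5]

Hence C_0 ≅ Z^5, C_1 ≅ Z^5.

Boundary ∂_1: C_1 → C_0 maps an edge to its endpoints' difference, ∂[p,q] = q − p.
As a 5×5 matrix over Z this has rank 4, with invariant factors (1,1,1,1).

Computing H_k = (kernel of ∂_k) / (image of ∂_{k+1}):

  H_0: rank C_0 − rank ∂_1 = 5 − 4 = 1, and the invariant factors of ∂_1 are all 1, so H_0 = Z.
  H_1: rank ker ∂_1 − rank ∂_2 = (5 − 4) − 0 = 1, and there is no ∂_2, so H_1 = Z.

As a check, the Euler characteristic is 5 − 5 = 0, which agrees with 1 − 1 = 0.

H_0 ≅ Z,  H_1 ≅ Z.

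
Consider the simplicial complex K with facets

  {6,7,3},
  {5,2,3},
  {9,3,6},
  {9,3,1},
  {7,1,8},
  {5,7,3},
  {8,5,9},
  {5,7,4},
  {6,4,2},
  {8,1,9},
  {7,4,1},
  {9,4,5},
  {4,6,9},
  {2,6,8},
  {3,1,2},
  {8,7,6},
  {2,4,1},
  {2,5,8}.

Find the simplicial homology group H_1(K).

Fix the vertex order 1 < 2 < 3 < 4 < 5 < 6 < 7 < 8 < 9 and write every simplex with vertices in increasing order. Then dim K = 2 and the simplices of K are:

  0-simplices (9): [1], [2], [3], [4], [5], [6], [7], [8], [9]
  1-simplices (27): (27 of them)
  2-simplices (18): [1,2,3], [1,2,4], [1,3,9], [1,4,7], [1,7,8], [1,8,9], [2,3,5], [2,4,6], [2,5,8], [2,6,8], [3,5,7], [3,6,7], [3,6,9], [4,5,7], [4,5,9], [4,6,9], [5,8,9], [6,7,8]

giving chain groups C_0 ≅ Z^9, C_1 ≅ Z^27, C_2 ≅ Z^18.

The boundary map ∂_1: C_1 → C_0 maps an edge to its endpoints' difference, ∂[p,q] = q − p. For instance
  ∂[2,6] = [6] − [2].
As a 9×27 matrix over Z this has rank 8, with invariant factors (1,1,1,1,1,1,1,1).

Boundary ∂_2: C_2 → C_1 sends each 2-simplex [p,q,r] to [q,r] − [p,r] + [p,q]. For instance
  ∂[1,7,8] = [7,8] − [1,8] + [1,7],
  ∂[2,5,8] = [5,8] − [2,8] + [2,5].
The resulting 27×18 matrix has rank 17, and its Smith normal form has invariant factors (1,1,1,1,1,1,1,1,1,1,1,1,1,1,1,1,1).

From H_k ≅ ker(∂_k) / im(∂_{k+1}) we obtain:

  H_1: rank ker ∂_1 − rank ∂_2 = (27 − 8) − 17 = 2, and the invariant factors of ∂_2 are all 1, so H_1 ≅ Z^2.

H_1 ≅ Z^2.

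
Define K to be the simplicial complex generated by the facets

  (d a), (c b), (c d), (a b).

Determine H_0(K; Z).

Fix the vertex order a < b < c < d and write every simplex with vertices in increasing order. Then dim K = 1 and the simplices of K are:

  0-simplices (4): a, b, c, d
  1-simplices (4): ab, ad, bc, cd

giving chain groups C_0 ≅ Z^4, C_1 ≅ Z^4.

∂_1: C_1 → C_0 is given by ∂[p,q] = [q] − [p]. For instance
  ∂ab = b − a.
As a 4×4 matrix over Z this has rank 3, with invariant factors (1,1,1).

Now H_k = ker ∂_k / im ∂_{k+1}, so:

  H_0: rank C_0 − rank ∂_1 = 4 − 3 = 1, and the invariant factors of ∂_1 are all 1, so H_0 = Z.

(K is a triangulation of the circle S^1.)

H_0 = Z.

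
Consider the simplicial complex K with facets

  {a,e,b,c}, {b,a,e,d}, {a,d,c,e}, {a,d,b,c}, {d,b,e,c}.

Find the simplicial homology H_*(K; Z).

Order the vertices as a < b < c < d < e. Listing each simplex with vertices in this order, K has dimension 3 with simplices:

  0-simplices (5): a, b, c, d, e
  1-simplices (10): ab, ac, ad, ae, bc, bd, be, cd, ce, de
  2-simplices (10): abc, abd, abe, acd, ace, ade, bcd, bce, bde, cde
  3-simplices (5): abcd, abce, abde, acde, bcde

giving chain groups C_0 ≅ Z^5, C_1 ≅ Z^10, C_2 ≅ Z^10, C_3 ≅ Z^5.

∂_1: C_1 → C_0 sends each edge [p,q] (with p < q) to q − p. For instance
  ∂ce = e − c.
This gives a 5×10 integer matrix of rank 4; reducing to Smith normal form yields diagonal entries (1,1,1,1).

∂_2: C_2 → C_1 acts by ∂[p,q,r] = [q,r] − [p,r] + [p,q]. For instance
  ∂abd = bd − ad + ab,
  ∂acd = cd − ad + ac.
The resulting 10×10 matrix has rank 6, and its Smith normal form has invariant factors (1,1,1,1,1,1).

∂_3: C_3 → C_2 sends each 3-simplex σ to the alternating sum Σ_i (−1)^i (σ with its i-th vertex removed). For instance
  ∂abde = bde − ade + abe − abd,
  ∂abcd = bcd − acd + abd − abc.
This gives a 10×5 integer matrix of rank 4; reducing to Smith normal form yields diagonal entries (1,1,1,1).

Reading off H_k = ker ∂_k / im ∂_{k+1}:

  H_0: rank C_0 − rank ∂_1 = 5 − 4 = 1, and the invariant factors of ∂_1 are all 1, so H_0 ≅ Z.
  H_1: rank ker ∂_1 − rank ∂_2 = (10 − 4) − 6 = 0, and the invariant factors of ∂_2 are all 1, so H_1 ≅ 0.
  H_2: rank ker ∂_2 − rank ∂_3 = (10 − 6) − 4 = 0, and the invariant factors of ∂_3 are all 1, so H_2 ≅ 0.
  H_3: rank ker ∂_3 − rank ∂_4 = (5 − 4) − 0 = 1, and there is no ∂_4, so H_3 ≅ Z.

As a check, the Euler characteristic is 5 − 10 + 10 − 5 = 0, which agrees with 1 − 0 + 0 − 1 = 0.
(K is a triangulation of the 3-sphere S^3.)

H_0 = Z,  H_1 = 0,  H_2 = 0,  H_3 = Z.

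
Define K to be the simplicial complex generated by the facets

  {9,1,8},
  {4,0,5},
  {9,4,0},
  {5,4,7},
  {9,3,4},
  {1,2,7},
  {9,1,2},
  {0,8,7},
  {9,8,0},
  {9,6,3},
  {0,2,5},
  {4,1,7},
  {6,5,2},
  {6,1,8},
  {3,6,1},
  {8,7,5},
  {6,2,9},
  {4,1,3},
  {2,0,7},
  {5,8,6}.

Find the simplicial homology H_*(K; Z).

H_0 = Z,  H_1 = Z × Z/2,  H_2 = 0.

Fix the vertex order 0 < 1 < 2 < 3 < 4 < 5 < 6 < 7 < 8 < 9 and write every simplex with vertices in increasing order. Then dim K = 2 and the simplices of K are:

  0-simplices (10): [0], [1], [2], [3], [4], [5], [6], [7], [8], [9]
  1-simplices (30): (30 of them)
  2-simplices (20): (20 of them)

so the chain groups are C_0 ≅ Z^10, C_1 ≅ Z^30, C_2 ≅ Z^20.

Boundary ∂_1: C_1 → C_0 maps an edge to its endpoints' difference, ∂[p,q] = q − p. For instance
  ∂[4,5] = [5] − [4].
The resulting 10×30 matrix has rank 9, and its Smith normal form has invariant factors (1,1,1,1,1,1,1,1,1).

∂_2: C_2 → C_1 maps a triangle to the signed sum of its edges. For instance
  ∂[0,2,7] = [2,7] − [0,7] + [0,2],
  ∂[1,6,8] = [6,8] − [1,8] + [1,6].
The 30×20 boundary matrix has rank 20 and Smith normal form diag(1,1,1,1,1,1,1,1,1,1,1,1,1,1,1,1,1,1,1,2).

Computing H_k = (kernel of ∂_k) / (image of ∂_{k+1}):

  H_0: rank C_0 − rank ∂_1 = 10 − 9 = 1, and the invariant factors of ∂_1 are all 1, so H_0 ≅ Z.
  H_1: rank ker ∂_1 − rank ∂_2 = (30 − 9) − 20 = 1, and ∂_2 has invariant factor 2 > 1, so H_1 ≅ Z × Z/2.
  H_2: rank ker ∂_2 − rank ∂_3 = (20 − 20) − 0 = 0, and there is no ∂_3, so H_2 ≅ 0.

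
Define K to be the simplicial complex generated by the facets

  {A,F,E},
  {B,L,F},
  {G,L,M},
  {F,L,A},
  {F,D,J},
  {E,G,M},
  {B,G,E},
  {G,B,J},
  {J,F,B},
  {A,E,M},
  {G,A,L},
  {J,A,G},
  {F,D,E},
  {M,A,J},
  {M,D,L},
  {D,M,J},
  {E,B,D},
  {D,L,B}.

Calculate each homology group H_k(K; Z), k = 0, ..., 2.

H_0 = Z,  H_1 = Z × Z/2,  H_2 = 0.

We work with the vertex ordering A < B < D < E < F < G < J < L < M. The simplices of K, each written with vertices in increasing order, are:

  0-simplices (9): A, B, D, E, F, G, J, L, M
  1-simplices (27): AE, AF, AG, AJ, AL, AM, BD, BE, BF, BG, BJ, BL, DE, DF, DJ, DL, DM, EF, EG, EM, FJ, FL, GJ, GL, GM, JM, LM
  2-simplices (18): AEF, AEM, AFL, AGJ, AGL, AJM, BDE, BDL, BEG, BFJ, BFL, BGJ, DEF, DFJ, DJM, DLM, EGM, GLM

so the chain groups are C_0 ≅ Z^9, C_1 ≅ Z^27, C_2 ≅ Z^18.

Boundary ∂_1: C_1 → C_0 maps an edge to its endpoints' difference, ∂[p,q] = q − p.
The 9×27 boundary matrix has rank 8 and Smith normal form diag(1,1,1,1,1,1,1,1).

∂_2: C_2 → C_1 maps a triangle to the signed sum of its edges. For instance
  ∂BEG = EG − BG + BE,
  ∂BGJ = GJ − BJ + BG.
This gives a 27×18 integer matrix of rank 18; reducing to Smith normal form yields diagonal entries (1,1,1,1,1,1,1,1,1,1,1,1,1,1,1,1,1,2).

Now H_k = ker ∂_k / im ∂_{k+1}, so:

  H_0: rank C_0 − rank ∂_1 = 9 − 8 = 1, and the invariant factors of ∂_1 are all 1, so H_0 ≅ Z.
  H_1: rank ker ∂_1 − rank ∂_2 = (27 − 8) − 18 = 1, and ∂_2 has invariant factor 2 > 1, so H_1 ≅ Z × Z/2.
  H_2: rank ker ∂_2 − rank ∂_3 = (18 − 18) − 0 = 0, and there is no ∂_3, so H_2 ≅ 0.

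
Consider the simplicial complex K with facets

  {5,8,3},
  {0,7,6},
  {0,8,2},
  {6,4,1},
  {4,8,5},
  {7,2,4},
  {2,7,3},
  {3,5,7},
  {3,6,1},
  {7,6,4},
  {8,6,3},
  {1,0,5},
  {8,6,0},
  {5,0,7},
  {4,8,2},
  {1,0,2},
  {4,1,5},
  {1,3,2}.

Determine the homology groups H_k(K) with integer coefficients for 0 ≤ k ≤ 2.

Fix the vertex order 0 < 1 < 2 < 3 < 4 < 5 < 6 < 7 < 8 and write every simplex with vertices in increasing order. Then dim K = 2 and the simplices of K are:

  0-simplices (9): [0], [1], [2], [3], [4], [5], [6], [7], [8]
  1-simplices (27): (27 of them)
  2-simplices (18): [0,1,2], [0,1,5], [0,2,8], [0,5,7], [0,6,7], [0,6,8], [1,2,3], [1,3,6], [1,4,5], [1,4,6], [2,3,7], [2,4,7], [2,4,8], [3,5,7], [3,5,8], [3,6,8], [4,5,8], [4,6,7]

Hence C_0 ≅ Z^9, C_1 ≅ Z^27, C_2 ≅ Z^18.

Boundary ∂_1: C_1 → C_0 sends each edge [p,q] (with p < q) to q − p. For instance
  ∂[3,6] = [6] − [3].
As a 9×27 matrix over Z this has rank 8, with invariant factors (1,1,1,1,1,1,1,1).

The boundary map ∂_2: C_2 → C_1 maps a triangle to the signed sum of its edges. For instance
  ∂[4,6,7] = [6,7] − [4,7] + [4,6],
  ∂[3,5,7] = [5,7] − [3,7] + [3,5].
This gives a 27×18 integer matrix of rank 17; reducing to Smith normal form yields diagonal entries (1,1,1,1,1,1,1,1,1,1,1,1,1,1,1,1,1).

Reading off H_k = ker ∂_k / im ∂_{k+1}:

  H_0: rank C_0 − rank ∂_1 = 9 − 8 = 1, and the invariant factors of ∂_1 are all 1, so H_0 ≅ Z.
  H_1: rank ker ∂_1 − rank ∂_2 = (27 − 8) − 17 = 2, and the invariant factors of ∂_2 are all 1, so H_1 ≅ Z^2.
  H_2: rank ker ∂_2 − rank ∂_3 = (18 − 17) − 0 = 1, and there is no ∂_3, so H_2 ≅ Z.

As a check, the Euler characteristic is 9 − 27 + 18 = 0, which agrees with 1 − 2 + 1 = 0.
(K is a triangulation of the torus T^2.)

H_0 = Z,  H_1 = Z^2,  H_2 = Z.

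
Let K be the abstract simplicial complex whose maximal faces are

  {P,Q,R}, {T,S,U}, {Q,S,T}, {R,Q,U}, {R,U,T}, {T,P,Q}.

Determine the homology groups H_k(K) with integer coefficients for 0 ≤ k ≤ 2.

Take the total order P < Q < R < S < T < U on the vertex set. Then K (dimension 2) consists of the simplices:

  0-simplices (6): P, Q, R, S, T, U
  1-simplices (12): PQ, PR, PT, QR, QS, QT, QU, RT, RU, ST, SU, TU
  2-simplices (6): PQR, PQT, QRU, QST, RTU, STU

Hence C_0 ≅ Z^6, C_1 ≅ Z^12, C_2 ≅ Z^6.

Boundary ∂_1: C_1 → C_0 sends each edge [p,q] (with p < q) to q − p.
The 6×12 boundary matrix has rank 5 and Smith normal form diag(1,1,1,1,1).

Boundary ∂_2: C_2 → C_1 sends each 2-simplex [p,q,r] to [q,r] − [p,r] + [p,q]. For instance
  ∂PQT = QT − PT + PQ,
  ∂QST = ST − QT + QS.
The resulting 12×6 matrix has rank 6, and its Smith normal form has invariant factors (1,1,1,1,1,1).

Computing H_k = (kernel of ∂_k) / (image of ∂_{k+1}):

  H_0: rank C_0 − rank ∂_1 = 6 − 5 = 1, and the invariant factors of ∂_1 are all 1, so H_0 = Z.
  H_1: rank ker ∂_1 − rank ∂_2 = (12 − 5) − 6 = 1, and the invariant factors of ∂_2 are all 1, so H_1 = Z.
  H_2: rank ker ∂_2 − rank ∂_3 = (6 − 6) − 0 = 0, and there is no ∂_3, so H_2 = 0.

(K is a triangulation of the cylinder S^1 x I.)

H_0 ≅ Z,  H_1 ≅ Z,  H_2 = 0.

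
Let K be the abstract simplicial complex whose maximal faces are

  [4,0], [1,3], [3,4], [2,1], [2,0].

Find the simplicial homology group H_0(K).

H_0 = Z.

Order the vertices as 0 < 1 < 2 < 3 < 4. Listing each simplex with vertices in this order, K has dimension 1 with simplices:

  0-simplices (5): [0], [1], [2], [3], [4]
  1-simplices (5): [0,2], [0,4], [1,2], [1,3], [3,4]

giving chain groups C_0 ≅ Z^5, C_1 ≅ Z^5.

Boundary ∂_1: C_1 → C_0 is given by ∂[p,q] = [q] − [p].
As a 5×5 matrix over Z this has rank 4, with invariant factors (1,1,1,1).

From H_k ≅ ker(∂_k) / im(∂_{k+1}) we obtain:

  H_0: rank C_0 − rank ∂_1 = 5 − 4 = 1, and the invariant factors of ∂_1 are all 1, so H_0 = Z.

(K is a triangulation of the circle S^1.)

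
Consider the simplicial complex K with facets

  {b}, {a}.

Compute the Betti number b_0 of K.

Order the vertices as a < b. Listing each simplex with vertices in this order, K has dimension 0 with simplices:

  0-simplices (2): a, b

Hence C_0 ≅ Z^2.

Reading off H_k = ker ∂_k / im ∂_{k+1}:

  H_0: rank C_0 − rank ∂_1 = 2 − 0 = 2, and there is no ∂_1, so H_0 ≅ Z^2.

Hence the Betti numbers are b_0 = 2.

b_0 = 2.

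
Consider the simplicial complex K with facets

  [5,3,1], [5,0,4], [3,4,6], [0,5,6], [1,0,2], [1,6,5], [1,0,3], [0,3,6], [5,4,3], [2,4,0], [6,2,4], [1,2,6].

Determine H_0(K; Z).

Take the total order 0 < 1 < 2 < 3 < 4 < 5 < 6 on the vertex set. Then K (dimension 2) consists of the simplices:

  0-simplices (7): [0], [1], [2], [3], [4], [5], [6]
  1-simplices (18): [0,1], [0,2], [0,3], [0,4], [0,5], [0,6], [1,2], [1,3], [1,5], [1,6], [2,4], [2,6], [3,4], [3,5], [3,6], [4,5], [4,6], [5,6]
  2-simplices (12): [0,1,2], [0,1,3], [0,2,4], [0,3,6], [0,4,5], [0,5,6], [1,2,6], [1,3,5], [1,5,6], [2,4,6], [3,4,5], [3,4,6]

Hence C_0 ≅ Z^7, C_1 ≅ Z^18, C_2 ≅ Z^12.

The boundary map ∂_1: C_1 → C_0 maps an edge to its endpoints' difference, ∂[p,q] = q − p.
The resulting 7×18 matrix has rank 6, and its Smith normal form has invariant factors (1,1,1,1,1,1).

The boundary map ∂_2: C_2 → C_1 acts by ∂[p,q,r] = [q,r] − [p,r] + [p,q]. For instance
  ∂[0,3,6] = [3,6] − [0,6] + [0,3],
  ∂[0,1,2] = [1,2] − [0,2] + [0,1].
As a 18×12 matrix over Z this has rank 12, with invariant factors (1,1,1,1,1,1,1,1,1,1,1,2).

Reading off H_k = ker ∂_k / im ∂_{k+1}:

  H_0: rank C_0 − rank ∂_1 = 7 − 6 = 1, and the invariant factors of ∂_1 are all 1, so H_0 = Z.

H_0 = Z.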